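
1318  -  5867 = - 4549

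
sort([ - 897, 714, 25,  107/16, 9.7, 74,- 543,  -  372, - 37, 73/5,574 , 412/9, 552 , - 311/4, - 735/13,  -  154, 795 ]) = [ - 897, - 543, - 372, - 154, - 311/4,-735/13, - 37, 107/16, 9.7, 73/5, 25,  412/9, 74,  552, 574, 714,  795 ] 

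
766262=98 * 7819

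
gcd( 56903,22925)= 7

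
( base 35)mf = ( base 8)1421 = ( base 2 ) 1100010001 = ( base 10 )785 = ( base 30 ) q5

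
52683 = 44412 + 8271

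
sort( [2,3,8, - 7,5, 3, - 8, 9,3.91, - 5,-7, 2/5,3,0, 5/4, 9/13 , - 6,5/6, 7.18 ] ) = [ - 8, - 7 , - 7, - 6,-5,0,2/5,9/13,5/6,5/4,2, 3, 3,3, 3.91, 5, 7.18, 8, 9] 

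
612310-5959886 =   -  5347576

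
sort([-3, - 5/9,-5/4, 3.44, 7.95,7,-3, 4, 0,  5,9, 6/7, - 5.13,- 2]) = [ - 5.13, -3,-3 , - 2, - 5/4, - 5/9,0, 6/7, 3.44,4,5, 7, 7.95, 9]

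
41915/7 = 41915/7 = 5987.86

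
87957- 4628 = 83329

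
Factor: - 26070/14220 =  - 2^( - 1 )*3^( - 1) * 11^1 = - 11/6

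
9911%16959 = 9911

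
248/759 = 248/759 = 0.33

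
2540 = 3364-824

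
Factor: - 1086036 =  - 2^2*3^1*7^2 * 1847^1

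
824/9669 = 824/9669  =  0.09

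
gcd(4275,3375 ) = 225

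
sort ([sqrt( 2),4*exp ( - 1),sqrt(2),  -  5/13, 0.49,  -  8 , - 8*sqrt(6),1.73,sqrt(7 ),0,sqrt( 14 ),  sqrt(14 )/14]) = [-8*sqrt (6 ), - 8, - 5/13, 0,  sqrt( 14)/14,0.49,sqrt (2 ),sqrt(2),4*exp(  -  1), 1.73,sqrt(7 ),  sqrt( 14 )]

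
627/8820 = 209/2940 = 0.07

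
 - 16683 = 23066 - 39749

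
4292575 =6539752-2247177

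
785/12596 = 785/12596  =  0.06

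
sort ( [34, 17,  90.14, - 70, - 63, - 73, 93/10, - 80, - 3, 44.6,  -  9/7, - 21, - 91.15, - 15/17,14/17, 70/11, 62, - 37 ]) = [-91.15, - 80, - 73,-70,-63,-37, -21, -3, - 9/7, - 15/17, 14/17, 70/11, 93/10 , 17,34,  44.6,62,90.14]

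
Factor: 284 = 2^2*71^1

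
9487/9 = 9487/9 = 1054.11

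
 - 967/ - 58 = 16 + 39/58 = 16.67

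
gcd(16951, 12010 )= 1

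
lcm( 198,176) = 1584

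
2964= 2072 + 892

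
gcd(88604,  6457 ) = 1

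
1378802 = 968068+410734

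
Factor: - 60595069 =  - 983^1*61643^1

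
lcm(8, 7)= 56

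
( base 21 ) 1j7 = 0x34F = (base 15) 3B7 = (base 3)1011101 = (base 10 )847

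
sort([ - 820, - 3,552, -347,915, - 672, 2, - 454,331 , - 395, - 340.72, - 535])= [ - 820, - 672, - 535, - 454,  -  395, -347,-340.72, - 3,2, 331, 552,915]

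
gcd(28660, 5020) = 20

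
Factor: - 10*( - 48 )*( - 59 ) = -2^5*3^1 *5^1 * 59^1 = - 28320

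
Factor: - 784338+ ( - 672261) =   -  3^1*53^1*9161^1=- 1456599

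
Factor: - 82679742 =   -  2^1*3^2*67^1*179^1 * 383^1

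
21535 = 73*295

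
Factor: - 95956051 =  - 83^1* 1156097^1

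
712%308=96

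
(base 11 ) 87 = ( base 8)137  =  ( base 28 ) 3B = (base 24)3N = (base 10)95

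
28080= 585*48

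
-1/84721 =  - 1/84721 = - 0.00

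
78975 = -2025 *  (-39)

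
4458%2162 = 134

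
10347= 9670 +677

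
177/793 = 177/793 = 0.22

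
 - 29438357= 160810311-190248668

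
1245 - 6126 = - 4881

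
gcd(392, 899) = 1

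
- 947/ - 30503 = 947/30503 = 0.03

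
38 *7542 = 286596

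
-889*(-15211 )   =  13522579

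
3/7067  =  3/7067 = 0.00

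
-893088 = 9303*( - 96)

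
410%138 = 134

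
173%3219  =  173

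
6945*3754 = 26071530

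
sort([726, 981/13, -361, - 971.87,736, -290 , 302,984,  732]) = [-971.87, - 361, - 290,981/13, 302,726, 732, 736,984 ]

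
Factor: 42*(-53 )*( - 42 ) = 93492 = 2^2*3^2*7^2*53^1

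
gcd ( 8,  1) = 1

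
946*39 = 36894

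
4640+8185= 12825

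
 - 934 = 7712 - 8646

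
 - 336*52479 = - 17632944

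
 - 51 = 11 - 62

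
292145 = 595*491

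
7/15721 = 7/15721 = 0.00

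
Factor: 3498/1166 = 3 = 3^1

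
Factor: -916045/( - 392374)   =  2^( - 1)*5^1*13^1*17^1*  829^1*196187^(- 1)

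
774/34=387/17  =  22.76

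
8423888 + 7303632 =15727520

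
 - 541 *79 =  - 42739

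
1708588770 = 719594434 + 988994336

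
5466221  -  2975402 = 2490819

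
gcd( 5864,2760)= 8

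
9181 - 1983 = 7198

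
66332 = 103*644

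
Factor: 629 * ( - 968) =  - 608872 =- 2^3*11^2*17^1*37^1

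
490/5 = 98 = 98.00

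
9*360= 3240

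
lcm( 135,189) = 945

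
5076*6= 30456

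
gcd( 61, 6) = 1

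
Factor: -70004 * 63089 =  - 4416482356 = -2^2*11^1 *13^1*23^1 * 37^1*43^1*211^1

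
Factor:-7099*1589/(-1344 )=2^( - 6)*3^(  -  1) * 31^1* 227^1 * 229^1 = 1611473/192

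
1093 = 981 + 112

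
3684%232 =204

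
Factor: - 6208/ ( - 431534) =3104/215767 = 2^5*97^1*215767^( - 1 )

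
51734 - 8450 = 43284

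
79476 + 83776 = 163252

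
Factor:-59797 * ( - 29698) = 2^1*31^1 * 479^1*59797^1 = 1775851306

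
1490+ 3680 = 5170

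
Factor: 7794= 2^1*3^2*433^1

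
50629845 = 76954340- 26324495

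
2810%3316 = 2810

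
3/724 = 3/724 = 0.00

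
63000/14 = 4500 = 4500.00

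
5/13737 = 5/13737 = 0.00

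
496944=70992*7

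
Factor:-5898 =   -  2^1*3^1*983^1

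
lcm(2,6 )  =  6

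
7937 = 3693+4244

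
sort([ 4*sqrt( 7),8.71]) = [ 8.71, 4*sqrt(7)]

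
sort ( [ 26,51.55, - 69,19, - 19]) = [ - 69,-19,19, 26,51.55 ]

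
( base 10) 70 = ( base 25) 2k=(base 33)24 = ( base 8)106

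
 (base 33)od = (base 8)1445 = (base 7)2230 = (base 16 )325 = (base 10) 805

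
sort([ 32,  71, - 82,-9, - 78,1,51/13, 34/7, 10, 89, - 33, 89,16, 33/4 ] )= [ - 82, -78,-33, - 9,  1,51/13,34/7, 33/4, 10,16,32,71, 89, 89] 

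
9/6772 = 9/6772 = 0.00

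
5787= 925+4862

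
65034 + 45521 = 110555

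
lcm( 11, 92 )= 1012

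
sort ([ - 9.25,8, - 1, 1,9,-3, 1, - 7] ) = [ - 9.25, - 7, - 3 , - 1,1,1,8,9 ] 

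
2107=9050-6943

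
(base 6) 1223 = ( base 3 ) 102020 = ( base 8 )457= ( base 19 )fi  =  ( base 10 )303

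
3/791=3/791 = 0.00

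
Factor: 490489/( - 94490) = - 2^( - 1 )  *5^(-1)*11^( - 1)*571^1 = - 571/110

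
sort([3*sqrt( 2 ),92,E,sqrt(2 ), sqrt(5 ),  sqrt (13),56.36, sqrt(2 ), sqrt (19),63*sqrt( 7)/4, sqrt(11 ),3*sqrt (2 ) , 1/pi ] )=[1/pi,sqrt( 2),  sqrt(2) , sqrt(5 ), E,sqrt ( 11) , sqrt( 13 ), 3*sqrt(2), 3 * sqrt( 2), sqrt( 19 ),63*sqrt( 7 ) /4,  56.36,92 ]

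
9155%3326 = 2503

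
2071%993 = 85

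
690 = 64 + 626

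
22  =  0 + 22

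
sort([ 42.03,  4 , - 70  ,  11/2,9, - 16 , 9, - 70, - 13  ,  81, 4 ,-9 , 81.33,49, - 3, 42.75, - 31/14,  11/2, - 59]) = [ - 70,  -  70 , - 59,-16, - 13  ,  -  9, - 3, - 31/14, 4,4,11/2,11/2,  9, 9, 42.03,42.75,49 , 81,81.33]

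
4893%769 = 279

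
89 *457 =40673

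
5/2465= 1/493 = 0.00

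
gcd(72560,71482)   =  2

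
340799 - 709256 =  - 368457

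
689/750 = 689/750 = 0.92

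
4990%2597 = 2393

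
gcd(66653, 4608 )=1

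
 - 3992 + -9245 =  - 13237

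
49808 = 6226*8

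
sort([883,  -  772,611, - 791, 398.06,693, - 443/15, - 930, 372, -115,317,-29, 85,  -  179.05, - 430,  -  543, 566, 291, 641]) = [ - 930, - 791, - 772,-543, - 430,-179.05, -115, - 443/15, - 29,  85,  291,317 , 372,398.06, 566,611 , 641, 693, 883] 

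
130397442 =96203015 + 34194427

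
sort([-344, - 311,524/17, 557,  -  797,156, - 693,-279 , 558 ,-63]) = [-797, - 693, - 344,-311, - 279 , - 63, 524/17, 156,557, 558] 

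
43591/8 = 5448+ 7/8 = 5448.88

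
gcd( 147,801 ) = 3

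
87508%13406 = 7072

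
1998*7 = 13986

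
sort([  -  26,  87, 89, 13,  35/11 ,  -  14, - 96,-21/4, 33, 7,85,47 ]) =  [ -96,-26, - 14,  -  21/4,35/11, 7, 13, 33, 47,85, 87, 89]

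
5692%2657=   378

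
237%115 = 7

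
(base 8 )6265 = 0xcb5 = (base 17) B46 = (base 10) 3253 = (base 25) 553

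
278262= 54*5153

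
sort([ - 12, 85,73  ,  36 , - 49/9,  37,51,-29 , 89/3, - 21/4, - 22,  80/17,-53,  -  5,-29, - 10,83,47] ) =[ - 53, - 29, - 29, - 22, - 12, - 10,-49/9, - 21/4, - 5,80/17,89/3,36, 37, 47,51,73,83, 85 ] 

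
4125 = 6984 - 2859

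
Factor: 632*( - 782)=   - 2^4*17^1*23^1*79^1  =  -494224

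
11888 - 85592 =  - 73704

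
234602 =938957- 704355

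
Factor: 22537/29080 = 2^ ( - 3) * 5^(  -  1 )*31^1 = 31/40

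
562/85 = 562/85 =6.61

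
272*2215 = 602480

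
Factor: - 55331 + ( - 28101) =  - 83432 =-2^3 * 10429^1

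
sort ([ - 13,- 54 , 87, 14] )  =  [ - 54, - 13, 14, 87 ] 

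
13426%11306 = 2120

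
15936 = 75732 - 59796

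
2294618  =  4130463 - 1835845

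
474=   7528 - 7054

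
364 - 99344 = - 98980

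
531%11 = 3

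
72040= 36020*2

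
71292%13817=2207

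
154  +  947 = 1101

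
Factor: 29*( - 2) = - 2^1 *29^1 = - 58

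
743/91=743/91 = 8.16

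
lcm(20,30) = 60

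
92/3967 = 92/3967  =  0.02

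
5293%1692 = 217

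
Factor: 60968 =2^3*7621^1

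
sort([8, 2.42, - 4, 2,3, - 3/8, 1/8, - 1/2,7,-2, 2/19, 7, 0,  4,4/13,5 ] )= [ - 4, - 2, - 1/2 , - 3/8,0, 2/19,1/8, 4/13,  2,2.42, 3 , 4,5, 7,7, 8]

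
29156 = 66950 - 37794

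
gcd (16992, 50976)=16992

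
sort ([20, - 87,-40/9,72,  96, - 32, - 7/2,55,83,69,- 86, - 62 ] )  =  [-87,- 86, - 62, - 32, - 40/9, - 7/2,20, 55,69, 72,83,96]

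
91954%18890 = 16394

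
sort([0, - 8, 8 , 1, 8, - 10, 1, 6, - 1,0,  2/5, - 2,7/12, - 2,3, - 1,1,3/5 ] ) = [ - 10 , -8,-2, - 2, - 1, - 1 , 0,0,  2/5,7/12, 3/5,  1, 1,1,  3,6 , 8, 8 ]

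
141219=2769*51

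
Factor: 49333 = 49333^1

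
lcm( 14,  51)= 714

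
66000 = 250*264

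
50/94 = 25/47=0.53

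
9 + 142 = 151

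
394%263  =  131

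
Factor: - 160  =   - 2^5*5^1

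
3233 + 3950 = 7183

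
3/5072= 3/5072 = 0.00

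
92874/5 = 18574+4/5 = 18574.80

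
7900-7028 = 872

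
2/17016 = 1/8508= 0.00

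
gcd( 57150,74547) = 9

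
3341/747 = 4 + 353/747  =  4.47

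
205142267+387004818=592147085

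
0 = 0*( - 59845)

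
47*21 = 987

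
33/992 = 33/992 = 0.03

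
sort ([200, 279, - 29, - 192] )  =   [ - 192, - 29,200,279 ]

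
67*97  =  6499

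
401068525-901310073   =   - 500241548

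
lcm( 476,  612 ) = 4284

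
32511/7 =4644 + 3/7 = 4644.43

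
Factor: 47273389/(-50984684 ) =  - 2^ ( - 2)*6029^1*7841^1 * 12746171^(-1)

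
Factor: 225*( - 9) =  - 3^4*5^2=- 2025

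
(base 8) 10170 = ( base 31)4c0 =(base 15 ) 13b1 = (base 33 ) 3sp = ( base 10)4216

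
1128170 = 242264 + 885906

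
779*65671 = 51157709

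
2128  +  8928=11056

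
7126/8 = 890 + 3/4 = 890.75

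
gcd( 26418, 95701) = 1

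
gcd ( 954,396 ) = 18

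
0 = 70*0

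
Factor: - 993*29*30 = -863910=- 2^1*3^2 * 5^1*29^1 * 331^1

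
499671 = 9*55519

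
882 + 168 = 1050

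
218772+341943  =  560715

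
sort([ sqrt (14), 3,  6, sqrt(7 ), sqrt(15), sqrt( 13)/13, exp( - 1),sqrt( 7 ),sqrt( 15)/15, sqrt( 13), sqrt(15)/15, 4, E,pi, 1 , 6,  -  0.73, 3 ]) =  [ - 0.73, sqrt(15)/15,  sqrt( 15)/15 , sqrt ( 13 )/13,exp( - 1) , 1, sqrt( 7),sqrt(7 ),E,3, 3 , pi, sqrt( 13 ), sqrt( 14), sqrt(  15), 4, 6, 6]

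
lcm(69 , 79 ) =5451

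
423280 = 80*5291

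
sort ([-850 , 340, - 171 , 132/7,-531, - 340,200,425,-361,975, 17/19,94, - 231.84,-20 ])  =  [ - 850, - 531,-361, - 340, - 231.84, - 171,  -  20,17/19,  132/7, 94,200, 340, 425, 975]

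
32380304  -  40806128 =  - 8425824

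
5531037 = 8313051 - 2782014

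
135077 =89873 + 45204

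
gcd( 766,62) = 2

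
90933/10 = 9093  +  3/10 = 9093.30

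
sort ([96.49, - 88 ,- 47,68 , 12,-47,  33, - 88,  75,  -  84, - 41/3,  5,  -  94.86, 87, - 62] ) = [ - 94.86 , - 88, - 88, - 84,- 62, - 47,  -  47,-41/3,5,12, 33,68, 75,87, 96.49] 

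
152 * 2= 304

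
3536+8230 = 11766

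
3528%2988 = 540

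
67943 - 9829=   58114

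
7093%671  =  383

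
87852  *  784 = 68875968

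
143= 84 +59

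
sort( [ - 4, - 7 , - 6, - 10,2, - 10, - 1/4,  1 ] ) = [ - 10 , - 10,-7, - 6, -4, - 1/4, 1, 2 ]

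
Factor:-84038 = -2^1 * 42019^1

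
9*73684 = 663156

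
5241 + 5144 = 10385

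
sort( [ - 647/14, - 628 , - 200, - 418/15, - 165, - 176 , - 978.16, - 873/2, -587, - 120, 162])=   [ - 978.16, - 628, - 587,-873/2, - 200, - 176, - 165,-120, - 647/14, - 418/15 , 162 ] 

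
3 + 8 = 11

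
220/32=55/8 = 6.88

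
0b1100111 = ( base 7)205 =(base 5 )403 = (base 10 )103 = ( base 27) 3M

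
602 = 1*602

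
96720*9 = 870480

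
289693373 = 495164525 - 205471152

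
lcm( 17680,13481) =1078480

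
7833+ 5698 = 13531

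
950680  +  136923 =1087603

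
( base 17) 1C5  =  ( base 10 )498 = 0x1F2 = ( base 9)613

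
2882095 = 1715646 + 1166449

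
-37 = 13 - 50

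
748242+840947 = 1589189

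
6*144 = 864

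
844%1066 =844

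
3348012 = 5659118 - 2311106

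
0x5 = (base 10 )5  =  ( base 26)5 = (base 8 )5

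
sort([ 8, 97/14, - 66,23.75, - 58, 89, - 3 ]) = [ - 66, -58, - 3, 97/14, 8, 23.75, 89] 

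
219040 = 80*2738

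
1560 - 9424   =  -7864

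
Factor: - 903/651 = - 43/31=- 31^(-1)*43^1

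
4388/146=30+4/73 =30.05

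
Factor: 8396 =2^2*2099^1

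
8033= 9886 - 1853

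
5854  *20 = 117080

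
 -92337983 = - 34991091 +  - 57346892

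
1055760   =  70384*15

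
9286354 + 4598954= 13885308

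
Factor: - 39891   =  - 3^1*13297^1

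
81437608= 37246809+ 44190799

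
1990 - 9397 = -7407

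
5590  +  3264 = 8854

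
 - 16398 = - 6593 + - 9805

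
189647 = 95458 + 94189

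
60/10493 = 60/10493= 0.01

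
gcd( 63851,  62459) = 1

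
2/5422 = 1/2711  =  0.00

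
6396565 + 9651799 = 16048364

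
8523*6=51138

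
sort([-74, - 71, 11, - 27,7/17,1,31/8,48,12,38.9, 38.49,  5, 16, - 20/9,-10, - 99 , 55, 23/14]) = [ - 99,-74,  -  71, - 27,  -  10, -20/9,7/17,  1 , 23/14 , 31/8 , 5,11,12, 16,38.49,  38.9,48,55] 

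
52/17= 52/17= 3.06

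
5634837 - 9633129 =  - 3998292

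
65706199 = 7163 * 9173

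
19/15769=19/15769 = 0.00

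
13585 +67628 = 81213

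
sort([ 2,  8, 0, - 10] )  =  [ - 10,0,2, 8 ] 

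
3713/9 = 3713/9 =412.56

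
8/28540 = 2/7135 = 0.00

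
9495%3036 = 387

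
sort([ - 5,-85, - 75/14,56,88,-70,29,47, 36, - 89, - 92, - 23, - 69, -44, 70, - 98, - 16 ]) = [ - 98,-92, - 89, - 85,-70, - 69, - 44, - 23, - 16, - 75/14, - 5,  29,36,47,56, 70,88 ]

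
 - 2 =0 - 2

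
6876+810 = 7686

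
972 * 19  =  18468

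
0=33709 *0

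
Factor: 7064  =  2^3*883^1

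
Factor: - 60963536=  - 2^4*3810221^1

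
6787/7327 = 6787/7327 = 0.93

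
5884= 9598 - 3714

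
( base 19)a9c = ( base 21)8CD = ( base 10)3793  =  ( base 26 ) 5fn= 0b111011010001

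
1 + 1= 2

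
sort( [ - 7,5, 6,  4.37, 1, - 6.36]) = [ - 7, - 6.36,1,4.37 , 5, 6] 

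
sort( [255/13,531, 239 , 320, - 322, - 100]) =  [ - 322, - 100,255/13,239, 320,531]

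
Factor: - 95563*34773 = - 3323012199 =- 3^1  *13^1*67^1*173^1 *7351^1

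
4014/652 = 2007/326 = 6.16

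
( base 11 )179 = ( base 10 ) 207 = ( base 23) 90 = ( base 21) 9i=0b11001111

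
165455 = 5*33091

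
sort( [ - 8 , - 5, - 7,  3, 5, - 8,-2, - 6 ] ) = [-8, - 8,- 7, - 6 , - 5, - 2,3,  5] 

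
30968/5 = 30968/5= 6193.60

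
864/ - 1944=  - 4/9 = -0.44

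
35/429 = 35/429 = 0.08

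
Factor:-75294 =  - 2^1*3^2 * 47^1*89^1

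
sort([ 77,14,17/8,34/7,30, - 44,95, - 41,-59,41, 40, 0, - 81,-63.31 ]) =[ - 81,  -  63.31,-59,-44, - 41,0, 17/8 , 34/7, 14,30,  40,41,77,95 ] 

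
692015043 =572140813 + 119874230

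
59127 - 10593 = 48534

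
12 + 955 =967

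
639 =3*213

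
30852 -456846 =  - 425994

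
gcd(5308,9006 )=2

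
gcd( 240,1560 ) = 120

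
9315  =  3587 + 5728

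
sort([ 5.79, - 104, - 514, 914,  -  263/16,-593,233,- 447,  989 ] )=[ -593,-514,  -  447, - 104,-263/16, 5.79,233,914, 989]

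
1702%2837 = 1702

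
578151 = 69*8379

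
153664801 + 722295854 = 875960655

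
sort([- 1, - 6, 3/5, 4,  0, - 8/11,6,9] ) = [ - 6,  -  1, - 8/11, 0,  3/5,  4,6, 9 ]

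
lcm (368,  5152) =5152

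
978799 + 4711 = 983510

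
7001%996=29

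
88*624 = 54912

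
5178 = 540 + 4638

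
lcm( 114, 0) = 0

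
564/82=282/41 = 6.88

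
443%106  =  19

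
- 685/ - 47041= 685/47041 = 0.01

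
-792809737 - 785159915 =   -  1577969652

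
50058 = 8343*6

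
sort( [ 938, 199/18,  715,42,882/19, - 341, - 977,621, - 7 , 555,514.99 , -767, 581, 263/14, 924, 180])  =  [ - 977, - 767, - 341,-7 , 199/18,  263/14,42,882/19, 180, 514.99,555, 581,621,715,924 , 938]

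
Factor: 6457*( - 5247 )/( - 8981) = 33879879/8981 = 3^2*7^(-1)*11^2*53^1*587^1*1283^( - 1 ) 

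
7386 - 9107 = - 1721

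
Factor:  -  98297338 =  - 2^1*2027^1*24247^1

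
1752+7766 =9518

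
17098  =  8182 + 8916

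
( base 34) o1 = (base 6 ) 3441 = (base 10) 817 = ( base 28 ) 115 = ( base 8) 1461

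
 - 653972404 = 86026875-739999279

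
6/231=2/77 = 0.03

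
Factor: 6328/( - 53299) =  - 2^3 *7^1* 113^1*53299^( - 1 )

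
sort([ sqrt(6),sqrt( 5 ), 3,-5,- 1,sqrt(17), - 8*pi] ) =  [-8*pi, - 5, - 1,sqrt( 5)  ,  sqrt( 6),3,sqrt( 17) ]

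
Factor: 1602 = 2^1*3^2*89^1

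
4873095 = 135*36097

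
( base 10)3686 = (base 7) 13514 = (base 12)2172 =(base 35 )30B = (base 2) 111001100110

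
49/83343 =49/83343=0.00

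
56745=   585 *97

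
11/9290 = 11/9290 = 0.00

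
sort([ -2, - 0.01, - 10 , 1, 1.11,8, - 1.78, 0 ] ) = [ - 10, - 2, - 1.78, - 0.01, 0,1, 1.11 , 8]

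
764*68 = 51952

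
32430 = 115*282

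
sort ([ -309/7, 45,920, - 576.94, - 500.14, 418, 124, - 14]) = [ -576.94, - 500.14, - 309/7,-14, 45, 124,  418, 920 ]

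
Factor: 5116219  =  1063^1*4813^1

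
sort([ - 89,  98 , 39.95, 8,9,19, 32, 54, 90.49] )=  [ - 89, 8 , 9,19,32,39.95, 54,90.49 , 98 ]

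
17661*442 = 7806162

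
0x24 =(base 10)36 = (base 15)26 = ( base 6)100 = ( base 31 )15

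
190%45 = 10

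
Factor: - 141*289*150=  - 6112350 = - 2^1* 3^2*5^2*17^2*47^1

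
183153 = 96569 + 86584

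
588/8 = 73 + 1/2 = 73.50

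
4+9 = 13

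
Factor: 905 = 5^1*181^1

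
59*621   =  36639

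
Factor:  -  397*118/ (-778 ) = 59^1*389^ ( - 1) * 397^1 = 23423/389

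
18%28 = 18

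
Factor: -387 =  - 3^2*43^1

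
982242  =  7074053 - 6091811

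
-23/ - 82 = 23/82 = 0.28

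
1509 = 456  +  1053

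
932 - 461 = 471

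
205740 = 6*34290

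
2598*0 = 0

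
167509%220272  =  167509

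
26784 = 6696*4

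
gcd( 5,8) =1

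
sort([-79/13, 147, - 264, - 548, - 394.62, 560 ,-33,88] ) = [-548,-394.62, - 264,  -  33, - 79/13, 88, 147, 560 ] 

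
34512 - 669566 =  - 635054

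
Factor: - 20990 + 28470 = 2^3*5^1*11^1*17^1=7480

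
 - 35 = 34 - 69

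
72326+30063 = 102389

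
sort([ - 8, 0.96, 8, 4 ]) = [ - 8,0.96, 4,8]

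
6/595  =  6/595 = 0.01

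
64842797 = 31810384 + 33032413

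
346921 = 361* 961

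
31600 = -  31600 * ( - 1)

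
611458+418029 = 1029487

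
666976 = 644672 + 22304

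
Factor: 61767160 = 2^3*5^1*7^1* 13^1  *71^1*239^1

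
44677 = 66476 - 21799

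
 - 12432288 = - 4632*2684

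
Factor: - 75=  - 3^1*5^2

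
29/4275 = 29/4275 = 0.01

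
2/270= 1/135 = 0.01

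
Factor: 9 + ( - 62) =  - 53^1=- 53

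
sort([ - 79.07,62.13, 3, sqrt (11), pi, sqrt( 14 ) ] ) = [ - 79.07, 3, pi, sqrt( 11 ),sqrt( 14),62.13]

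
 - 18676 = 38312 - 56988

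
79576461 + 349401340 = 428977801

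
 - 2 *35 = -70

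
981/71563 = 981/71563 = 0.01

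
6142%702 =526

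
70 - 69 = 1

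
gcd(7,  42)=7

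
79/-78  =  -2 + 77/78 = - 1.01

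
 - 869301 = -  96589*9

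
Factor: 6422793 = 3^1*13^1*37^1*4451^1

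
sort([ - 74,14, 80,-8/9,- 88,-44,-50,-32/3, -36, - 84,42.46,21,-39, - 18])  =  [ - 88, -84,-74, - 50, - 44, - 39,  -  36 ,-18, -32/3, - 8/9,14, 21,  42.46 , 80 ] 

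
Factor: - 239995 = -5^1 * 7^1 * 6857^1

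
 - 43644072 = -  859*50808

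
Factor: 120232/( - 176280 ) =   -  133/195 = - 3^( - 1 )*5^( - 1)*7^1*13^( - 1)*19^1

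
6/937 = 6/937 = 0.01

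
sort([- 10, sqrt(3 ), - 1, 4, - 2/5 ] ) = [ - 10, - 1,  -  2/5 , sqrt( 3 ), 4]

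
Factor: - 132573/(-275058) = 2^( - 1)*3^( - 1 )*37^( - 1 )*107^1 = 107/222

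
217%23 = 10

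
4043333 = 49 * 82517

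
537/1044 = 179/348 =0.51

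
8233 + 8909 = 17142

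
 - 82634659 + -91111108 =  - 173745767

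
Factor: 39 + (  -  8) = 31 = 31^1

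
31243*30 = 937290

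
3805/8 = 3805/8 = 475.62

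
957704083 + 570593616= 1528297699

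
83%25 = 8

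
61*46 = 2806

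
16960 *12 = 203520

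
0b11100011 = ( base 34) 6N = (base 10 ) 227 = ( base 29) 7O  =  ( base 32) 73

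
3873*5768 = 22339464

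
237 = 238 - 1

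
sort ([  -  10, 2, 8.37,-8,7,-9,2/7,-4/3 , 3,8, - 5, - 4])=[-10,-9 ,-8, - 5 , - 4,-4/3, 2/7 , 2,  3, 7,  8,  8.37 ]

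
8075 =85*95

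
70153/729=96+169/729= 96.23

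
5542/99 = 5542/99 = 55.98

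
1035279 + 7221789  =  8257068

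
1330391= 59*22549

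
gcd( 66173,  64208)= 1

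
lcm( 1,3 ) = 3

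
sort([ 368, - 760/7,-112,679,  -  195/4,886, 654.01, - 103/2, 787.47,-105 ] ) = [ - 112,- 760/7, - 105 , - 103/2, - 195/4, 368,  654.01,679, 787.47, 886] 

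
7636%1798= 444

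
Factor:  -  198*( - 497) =98406 = 2^1*3^2*7^1*11^1*71^1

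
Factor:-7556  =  -2^2*1889^1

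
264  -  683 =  - 419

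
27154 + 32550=59704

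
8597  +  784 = 9381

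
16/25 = 16/25 = 0.64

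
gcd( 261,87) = 87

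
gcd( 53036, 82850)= 2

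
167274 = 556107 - 388833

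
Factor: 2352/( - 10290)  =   - 8/35  =  -2^3*5^( - 1)*7^(-1 )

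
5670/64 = 88 + 19/32 = 88.59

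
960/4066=480/2033=0.24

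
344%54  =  20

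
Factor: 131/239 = 131^1 * 239^( - 1)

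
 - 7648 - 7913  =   - 15561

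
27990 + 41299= 69289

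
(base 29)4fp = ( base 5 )110244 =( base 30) 47e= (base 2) 111011110000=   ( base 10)3824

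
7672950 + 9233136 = 16906086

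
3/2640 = 1/880  =  0.00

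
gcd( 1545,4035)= 15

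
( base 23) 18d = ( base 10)726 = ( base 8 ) 1326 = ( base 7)2055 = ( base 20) 1G6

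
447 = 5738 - 5291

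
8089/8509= 8089/8509 =0.95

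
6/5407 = 6/5407 = 0.00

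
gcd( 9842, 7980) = 266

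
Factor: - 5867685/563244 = -2^ ( - 2)*3^1 * 5^1*11^( - 1)*17^( - 1)*83^1*251^( - 1)*1571^1 = - 1955895/187748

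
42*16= 672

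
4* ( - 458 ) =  - 1832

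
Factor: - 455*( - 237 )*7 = 754845 = 3^1*5^1*7^2*13^1 * 79^1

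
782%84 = 26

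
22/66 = 1/3 = 0.33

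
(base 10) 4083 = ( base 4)333303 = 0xFF3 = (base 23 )7GC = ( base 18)CAF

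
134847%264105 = 134847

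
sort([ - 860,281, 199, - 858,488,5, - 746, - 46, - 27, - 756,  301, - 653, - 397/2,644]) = [ - 860 ,-858, - 756, - 746,-653 , - 397/2, - 46, - 27,  5, 199, 281,  301,  488,644 ]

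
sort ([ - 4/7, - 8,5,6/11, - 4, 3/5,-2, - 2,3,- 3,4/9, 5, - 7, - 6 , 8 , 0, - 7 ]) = [ - 8, - 7 , - 7, - 6,- 4, - 3, - 2, - 2 , - 4/7,0,4/9,6/11,3/5,3, 5,5,8] 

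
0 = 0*56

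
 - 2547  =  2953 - 5500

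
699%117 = 114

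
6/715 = 6/715 =0.01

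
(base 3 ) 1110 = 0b100111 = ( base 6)103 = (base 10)39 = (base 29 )1A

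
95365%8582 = 963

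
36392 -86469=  - 50077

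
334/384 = 167/192 = 0.87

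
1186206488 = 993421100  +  192785388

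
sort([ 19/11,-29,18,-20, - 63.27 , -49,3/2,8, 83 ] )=[ - 63.27 , - 49,- 29, - 20, 3/2, 19/11, 8, 18,83 ]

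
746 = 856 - 110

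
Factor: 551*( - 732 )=- 403332 =-2^2*3^1 * 19^1*29^1*61^1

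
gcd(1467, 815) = 163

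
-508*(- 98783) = 50181764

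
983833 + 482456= 1466289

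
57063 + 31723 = 88786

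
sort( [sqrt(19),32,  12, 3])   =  [3,sqrt(19), 12,32 ]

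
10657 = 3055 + 7602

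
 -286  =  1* (  -  286 )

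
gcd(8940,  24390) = 30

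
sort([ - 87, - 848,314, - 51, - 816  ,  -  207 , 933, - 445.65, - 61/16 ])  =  [ - 848, - 816, - 445.65, - 207, - 87, - 51, - 61/16, 314,933 ] 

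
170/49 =170/49 =3.47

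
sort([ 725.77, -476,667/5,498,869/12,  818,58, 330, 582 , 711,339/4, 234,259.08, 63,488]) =[ - 476,58,63,869/12,  339/4, 667/5 , 234, 259.08, 330, 488,498,582,711,725.77, 818 ] 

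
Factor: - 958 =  - 2^1 * 479^1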